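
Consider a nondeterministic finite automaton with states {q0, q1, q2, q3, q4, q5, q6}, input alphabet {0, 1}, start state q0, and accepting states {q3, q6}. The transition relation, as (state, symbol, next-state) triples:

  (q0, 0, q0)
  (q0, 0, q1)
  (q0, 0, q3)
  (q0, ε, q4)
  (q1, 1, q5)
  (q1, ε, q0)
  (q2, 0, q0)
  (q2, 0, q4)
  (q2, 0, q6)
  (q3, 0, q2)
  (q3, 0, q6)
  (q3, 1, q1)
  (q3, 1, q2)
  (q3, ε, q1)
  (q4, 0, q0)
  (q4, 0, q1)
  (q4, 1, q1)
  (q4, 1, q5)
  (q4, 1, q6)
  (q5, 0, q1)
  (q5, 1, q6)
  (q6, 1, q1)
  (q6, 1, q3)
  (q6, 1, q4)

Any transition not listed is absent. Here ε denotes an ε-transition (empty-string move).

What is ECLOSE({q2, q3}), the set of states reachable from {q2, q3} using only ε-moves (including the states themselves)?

{q0, q1, q2, q3, q4}

Begin with {q2, q3}.
ε-move q3 → q1; add q1.
ε-move q1 → q0; add q0.
ε-move q0 → q4; add q4.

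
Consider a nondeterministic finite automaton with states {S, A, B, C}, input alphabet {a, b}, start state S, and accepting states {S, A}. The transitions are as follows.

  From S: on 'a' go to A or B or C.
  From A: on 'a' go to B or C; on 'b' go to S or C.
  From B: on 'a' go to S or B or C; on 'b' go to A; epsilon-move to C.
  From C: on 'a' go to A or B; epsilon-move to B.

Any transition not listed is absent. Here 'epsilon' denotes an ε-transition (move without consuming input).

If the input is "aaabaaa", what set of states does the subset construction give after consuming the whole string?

Start in {S}.
Read 'a': {S} → {A, B, C}.
Read 'a': {A, B, C} → {S, A, B, C}.
Read 'a': {S, A, B, C} → {S, A, B, C}.
Read 'b': {S, A, B, C} → {S, A, B, C}.
Read 'a': {S, A, B, C} → {S, A, B, C}.
Read 'a': {S, A, B, C} → {S, A, B, C}.
Read 'a': {S, A, B, C} → {S, A, B, C}.

{S, A, B, C}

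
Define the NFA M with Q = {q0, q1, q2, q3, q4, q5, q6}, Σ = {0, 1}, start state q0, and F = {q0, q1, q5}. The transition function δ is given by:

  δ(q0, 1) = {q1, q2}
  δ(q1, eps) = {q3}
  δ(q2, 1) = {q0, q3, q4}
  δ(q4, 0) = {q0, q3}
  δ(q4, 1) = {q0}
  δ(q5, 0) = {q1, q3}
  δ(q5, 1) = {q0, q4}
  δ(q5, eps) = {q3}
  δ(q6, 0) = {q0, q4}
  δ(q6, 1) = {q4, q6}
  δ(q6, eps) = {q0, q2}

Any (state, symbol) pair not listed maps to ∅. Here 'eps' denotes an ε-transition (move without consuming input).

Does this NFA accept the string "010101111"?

No

Start in {q0}.
Read '0': q0→∅; now ∅.
The set is empty and remains empty for the remaining 8 symbols.
The final set ∅ contains no accepting state.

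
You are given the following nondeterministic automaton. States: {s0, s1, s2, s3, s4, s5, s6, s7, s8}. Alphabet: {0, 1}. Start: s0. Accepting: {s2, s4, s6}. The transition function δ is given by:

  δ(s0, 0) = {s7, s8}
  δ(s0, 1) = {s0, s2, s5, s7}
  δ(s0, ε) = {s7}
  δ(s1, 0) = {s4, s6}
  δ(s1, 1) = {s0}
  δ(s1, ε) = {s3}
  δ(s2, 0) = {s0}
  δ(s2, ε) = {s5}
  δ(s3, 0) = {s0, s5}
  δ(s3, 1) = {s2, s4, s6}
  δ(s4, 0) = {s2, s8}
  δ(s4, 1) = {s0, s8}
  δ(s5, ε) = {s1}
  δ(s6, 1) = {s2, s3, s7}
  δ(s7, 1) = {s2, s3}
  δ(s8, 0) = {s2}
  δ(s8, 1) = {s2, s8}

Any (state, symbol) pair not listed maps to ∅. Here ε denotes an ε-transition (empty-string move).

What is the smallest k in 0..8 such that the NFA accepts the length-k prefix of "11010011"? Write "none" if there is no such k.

1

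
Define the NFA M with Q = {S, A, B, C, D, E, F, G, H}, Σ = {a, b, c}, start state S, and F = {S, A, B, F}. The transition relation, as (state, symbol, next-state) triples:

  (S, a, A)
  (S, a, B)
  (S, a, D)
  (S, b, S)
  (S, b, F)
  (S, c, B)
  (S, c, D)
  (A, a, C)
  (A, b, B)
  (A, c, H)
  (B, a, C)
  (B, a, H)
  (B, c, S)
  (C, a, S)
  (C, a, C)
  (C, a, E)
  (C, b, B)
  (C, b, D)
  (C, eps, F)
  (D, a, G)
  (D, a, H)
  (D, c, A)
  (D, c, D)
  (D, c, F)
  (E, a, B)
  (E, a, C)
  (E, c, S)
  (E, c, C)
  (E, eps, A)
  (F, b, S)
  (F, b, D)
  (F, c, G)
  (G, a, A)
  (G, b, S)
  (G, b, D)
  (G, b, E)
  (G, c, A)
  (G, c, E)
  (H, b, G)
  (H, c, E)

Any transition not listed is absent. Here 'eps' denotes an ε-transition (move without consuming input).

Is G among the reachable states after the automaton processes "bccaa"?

Start in {S}.
Read 'b': S→{S, F}; now {S, F}.
Read 'c': S→{B, D}, F→{G}; now {B, D, G}.
Read 'c': B→{S}, D→{A, D, F}, G→{A, E}; now {S, A, D, E, F}.
Read 'a': S→{A, B, D}, A→{C}, D→{G, H}, E→{B, C}, F→∅; union {A, B, C, D, G, H}; ε-closure = {A, B, C, D, F, G, H}.
Read 'a': A→{C}, B→{C, H}, C→{S, C, E}, D→{G, H}, F→∅, G→{A}, H→∅; union {S, A, C, E, G, H}; ε-closure = {S, A, C, E, F, G, H}.
State G is in {S, A, C, E, F, G, H}.

Yes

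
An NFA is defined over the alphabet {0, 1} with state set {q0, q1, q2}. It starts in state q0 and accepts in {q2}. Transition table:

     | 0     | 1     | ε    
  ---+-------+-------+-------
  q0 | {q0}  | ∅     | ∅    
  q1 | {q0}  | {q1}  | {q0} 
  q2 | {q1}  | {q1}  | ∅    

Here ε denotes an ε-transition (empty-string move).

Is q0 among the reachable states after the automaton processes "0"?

Yes

Start in {q0}.
Read '0': {q0} → {q0}.
State q0 is in {q0}.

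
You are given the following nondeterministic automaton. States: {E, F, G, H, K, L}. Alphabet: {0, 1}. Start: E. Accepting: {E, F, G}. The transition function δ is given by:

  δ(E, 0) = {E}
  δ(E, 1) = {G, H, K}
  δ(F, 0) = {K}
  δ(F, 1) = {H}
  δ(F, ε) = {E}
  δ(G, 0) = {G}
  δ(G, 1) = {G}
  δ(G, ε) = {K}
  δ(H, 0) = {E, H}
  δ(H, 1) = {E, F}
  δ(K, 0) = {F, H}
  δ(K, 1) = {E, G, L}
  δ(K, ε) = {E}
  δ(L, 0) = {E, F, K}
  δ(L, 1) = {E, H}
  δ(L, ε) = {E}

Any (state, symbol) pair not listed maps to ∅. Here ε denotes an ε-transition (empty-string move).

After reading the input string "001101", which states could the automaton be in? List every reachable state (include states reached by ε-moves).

{E, F, G, H, K, L}

Start in {E}.
Read '0': {E} → {E}.
Read '0': {E} → {E}.
Read '1': {E} → {E, G, H, K}.
Read '1': {E, G, H, K} → {E, F, G, H, K, L}.
Read '0': {E, F, G, H, K, L} → {E, F, G, H, K}.
Read '1': {E, F, G, H, K} → {E, F, G, H, K, L}.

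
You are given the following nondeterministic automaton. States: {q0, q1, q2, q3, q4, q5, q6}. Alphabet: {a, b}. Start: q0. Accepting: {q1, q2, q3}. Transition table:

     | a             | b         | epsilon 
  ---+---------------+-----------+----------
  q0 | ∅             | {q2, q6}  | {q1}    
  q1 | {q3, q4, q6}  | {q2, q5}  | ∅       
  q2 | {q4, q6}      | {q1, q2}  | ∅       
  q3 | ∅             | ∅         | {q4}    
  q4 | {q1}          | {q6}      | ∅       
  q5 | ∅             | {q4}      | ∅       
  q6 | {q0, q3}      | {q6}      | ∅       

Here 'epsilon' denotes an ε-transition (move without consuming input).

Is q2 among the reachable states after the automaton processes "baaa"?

No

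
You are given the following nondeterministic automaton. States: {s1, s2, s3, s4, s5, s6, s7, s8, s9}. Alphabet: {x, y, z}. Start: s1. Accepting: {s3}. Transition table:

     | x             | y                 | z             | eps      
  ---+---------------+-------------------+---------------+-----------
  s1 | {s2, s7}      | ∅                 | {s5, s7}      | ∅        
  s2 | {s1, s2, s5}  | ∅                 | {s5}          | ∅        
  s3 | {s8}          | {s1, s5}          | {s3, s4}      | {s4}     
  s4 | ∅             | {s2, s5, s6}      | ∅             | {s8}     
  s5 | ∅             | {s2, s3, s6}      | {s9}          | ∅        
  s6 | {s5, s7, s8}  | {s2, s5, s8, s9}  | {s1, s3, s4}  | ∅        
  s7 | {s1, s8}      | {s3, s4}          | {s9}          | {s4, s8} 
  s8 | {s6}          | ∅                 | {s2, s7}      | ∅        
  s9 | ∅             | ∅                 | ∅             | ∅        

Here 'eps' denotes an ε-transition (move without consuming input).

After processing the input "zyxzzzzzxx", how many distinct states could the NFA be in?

7

Start in {s1}.
Read 'z': {s1} → {s4, s5, s7, s8}.
Read 'y': {s4, s5, s7, s8} → {s2, s3, s4, s5, s6, s8}.
Read 'x': {s2, s3, s4, s5, s6, s8} → {s1, s2, s4, s5, s6, s7, s8}.
Read 'z': {s1, s2, s4, s5, s6, s7, s8} → {s1, s2, s3, s4, s5, s7, s8, s9}.
Read 'z': {s1, s2, s3, s4, s5, s7, s8, s9} → {s2, s3, s4, s5, s7, s8, s9}.
Read 'z': {s2, s3, s4, s5, s7, s8, s9} → {s2, s3, s4, s5, s7, s8, s9}.
Read 'z': {s2, s3, s4, s5, s7, s8, s9} → {s2, s3, s4, s5, s7, s8, s9}.
Read 'z': {s2, s3, s4, s5, s7, s8, s9} → {s2, s3, s4, s5, s7, s8, s9}.
Read 'x': {s2, s3, s4, s5, s7, s8, s9} → {s1, s2, s5, s6, s8}.
Read 'x': {s1, s2, s5, s6, s8} → {s1, s2, s4, s5, s6, s7, s8}.
That set has 7 states.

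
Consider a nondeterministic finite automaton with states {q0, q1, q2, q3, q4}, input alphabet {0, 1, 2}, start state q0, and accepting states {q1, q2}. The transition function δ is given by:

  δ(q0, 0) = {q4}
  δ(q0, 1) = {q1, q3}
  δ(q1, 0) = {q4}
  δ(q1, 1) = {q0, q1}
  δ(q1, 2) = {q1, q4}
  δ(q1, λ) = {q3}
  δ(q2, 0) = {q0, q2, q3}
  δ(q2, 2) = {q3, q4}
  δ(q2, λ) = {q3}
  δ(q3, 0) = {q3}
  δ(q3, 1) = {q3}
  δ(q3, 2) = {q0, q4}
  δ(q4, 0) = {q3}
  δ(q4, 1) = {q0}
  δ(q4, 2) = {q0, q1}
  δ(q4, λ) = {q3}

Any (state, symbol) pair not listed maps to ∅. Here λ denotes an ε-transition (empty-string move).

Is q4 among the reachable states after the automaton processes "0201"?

No

Start in {q0}.
Read '0': {q0} → {q3, q4}.
Read '2': {q3, q4} → {q0, q1, q3, q4}.
Read '0': {q0, q1, q3, q4} → {q3, q4}.
Read '1': {q3, q4} → {q0, q3}.
State q4 is not in {q0, q3}.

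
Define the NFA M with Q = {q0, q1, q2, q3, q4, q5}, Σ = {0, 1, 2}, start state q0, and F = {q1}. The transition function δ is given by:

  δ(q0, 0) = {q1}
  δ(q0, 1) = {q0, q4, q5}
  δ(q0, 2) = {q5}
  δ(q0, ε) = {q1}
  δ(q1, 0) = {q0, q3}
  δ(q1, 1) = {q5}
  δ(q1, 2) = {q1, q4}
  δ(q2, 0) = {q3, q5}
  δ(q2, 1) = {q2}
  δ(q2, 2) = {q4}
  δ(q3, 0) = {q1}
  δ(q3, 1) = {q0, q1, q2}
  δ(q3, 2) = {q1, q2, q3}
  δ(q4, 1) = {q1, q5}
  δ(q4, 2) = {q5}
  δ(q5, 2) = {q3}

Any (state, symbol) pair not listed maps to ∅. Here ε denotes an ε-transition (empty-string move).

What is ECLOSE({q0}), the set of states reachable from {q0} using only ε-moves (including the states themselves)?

{q0, q1}

Begin with {q0}.
ε-move q0 → q1; add q1.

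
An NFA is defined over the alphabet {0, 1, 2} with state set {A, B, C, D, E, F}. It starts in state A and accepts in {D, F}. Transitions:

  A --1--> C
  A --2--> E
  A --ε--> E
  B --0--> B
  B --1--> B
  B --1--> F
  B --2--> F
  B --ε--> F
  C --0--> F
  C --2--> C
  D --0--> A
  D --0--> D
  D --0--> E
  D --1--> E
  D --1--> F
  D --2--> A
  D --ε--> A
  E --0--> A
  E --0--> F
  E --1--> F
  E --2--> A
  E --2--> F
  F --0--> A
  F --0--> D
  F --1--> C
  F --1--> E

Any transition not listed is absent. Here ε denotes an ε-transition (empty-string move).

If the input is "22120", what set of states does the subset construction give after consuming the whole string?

Start: ε-closure({A}) = {A, E}.
Read '2': {A, E} → {A, E, F}.
Read '2': {A, E, F} → {A, E, F}.
Read '1': {A, E, F} → {C, E, F}.
Read '2': {C, E, F} → {A, C, E, F}.
Read '0': {A, C, E, F} → {A, D, E, F}.

{A, D, E, F}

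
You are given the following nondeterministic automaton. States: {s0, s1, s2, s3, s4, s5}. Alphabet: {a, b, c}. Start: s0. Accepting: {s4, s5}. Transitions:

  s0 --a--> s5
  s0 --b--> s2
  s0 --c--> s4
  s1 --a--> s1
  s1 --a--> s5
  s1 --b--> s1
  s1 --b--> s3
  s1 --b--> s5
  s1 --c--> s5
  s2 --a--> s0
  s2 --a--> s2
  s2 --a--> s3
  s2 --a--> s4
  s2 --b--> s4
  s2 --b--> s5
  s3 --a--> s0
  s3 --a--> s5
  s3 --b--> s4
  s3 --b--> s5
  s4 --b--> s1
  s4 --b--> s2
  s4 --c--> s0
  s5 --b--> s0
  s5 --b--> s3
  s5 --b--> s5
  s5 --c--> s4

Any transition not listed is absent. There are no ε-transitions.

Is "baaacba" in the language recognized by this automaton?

Start in {s0}.
Read 'b': s0→{s2}; now {s2}.
Read 'a': s2→{s0, s2, s3, s4}; now {s0, s2, s3, s4}.
Read 'a': s0→{s5}, s2→{s0, s2, s3, s4}, s3→{s0, s5}, s4→∅; now {s0, s2, s3, s4, s5}.
Read 'a': s0→{s5}, s2→{s0, s2, s3, s4}, s3→{s0, s5}, s4→∅, s5→∅; now {s0, s2, s3, s4, s5}.
Read 'c': s0→{s4}, s2→∅, s3→∅, s4→{s0}, s5→{s4}; now {s0, s4}.
Read 'b': s0→{s2}, s4→{s1, s2}; now {s1, s2}.
Read 'a': s1→{s1, s5}, s2→{s0, s2, s3, s4}; now {s0, s1, s2, s3, s4, s5}.
The final set {s0, s1, s2, s3, s4, s5} contains the accepting states s4, s5.

Yes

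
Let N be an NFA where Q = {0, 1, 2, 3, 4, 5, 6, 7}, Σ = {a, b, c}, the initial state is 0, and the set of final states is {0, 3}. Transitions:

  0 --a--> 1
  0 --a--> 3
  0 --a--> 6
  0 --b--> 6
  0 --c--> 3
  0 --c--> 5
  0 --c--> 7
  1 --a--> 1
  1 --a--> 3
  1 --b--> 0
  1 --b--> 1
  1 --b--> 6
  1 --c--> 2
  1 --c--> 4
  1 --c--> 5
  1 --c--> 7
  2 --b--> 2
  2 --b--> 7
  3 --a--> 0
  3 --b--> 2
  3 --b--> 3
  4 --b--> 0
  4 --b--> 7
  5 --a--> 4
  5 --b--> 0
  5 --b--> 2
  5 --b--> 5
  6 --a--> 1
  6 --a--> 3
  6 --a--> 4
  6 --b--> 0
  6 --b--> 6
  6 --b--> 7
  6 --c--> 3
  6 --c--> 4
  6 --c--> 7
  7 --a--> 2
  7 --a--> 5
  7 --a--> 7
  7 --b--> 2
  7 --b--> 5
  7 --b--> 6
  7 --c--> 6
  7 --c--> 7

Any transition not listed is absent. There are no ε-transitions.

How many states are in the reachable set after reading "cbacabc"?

5

Start in {0}.
Read 'c': {0} → {3, 5, 7}.
Read 'b': {3, 5, 7} → {0, 2, 3, 5, 6}.
Read 'a': {0, 2, 3, 5, 6} → {0, 1, 3, 4, 6}.
Read 'c': {0, 1, 3, 4, 6} → {2, 3, 4, 5, 7}.
Read 'a': {2, 3, 4, 5, 7} → {0, 2, 4, 5, 7}.
Read 'b': {0, 2, 4, 5, 7} → {0, 2, 5, 6, 7}.
Read 'c': {0, 2, 5, 6, 7} → {3, 4, 5, 6, 7}.
That set has 5 states.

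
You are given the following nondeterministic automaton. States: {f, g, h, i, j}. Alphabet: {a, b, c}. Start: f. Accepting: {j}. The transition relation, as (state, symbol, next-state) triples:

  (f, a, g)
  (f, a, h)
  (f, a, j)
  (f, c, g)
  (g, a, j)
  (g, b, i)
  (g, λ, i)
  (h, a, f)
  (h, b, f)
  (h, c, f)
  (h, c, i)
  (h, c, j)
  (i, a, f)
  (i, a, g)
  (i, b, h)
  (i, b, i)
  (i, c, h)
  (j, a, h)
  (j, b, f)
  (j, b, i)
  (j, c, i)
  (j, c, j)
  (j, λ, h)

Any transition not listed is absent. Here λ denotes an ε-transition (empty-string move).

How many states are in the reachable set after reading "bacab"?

0

Start in {f}.
Read 'b': {f} → ∅.
The set is empty and remains empty for the remaining 4 symbols.
That set has 0 states.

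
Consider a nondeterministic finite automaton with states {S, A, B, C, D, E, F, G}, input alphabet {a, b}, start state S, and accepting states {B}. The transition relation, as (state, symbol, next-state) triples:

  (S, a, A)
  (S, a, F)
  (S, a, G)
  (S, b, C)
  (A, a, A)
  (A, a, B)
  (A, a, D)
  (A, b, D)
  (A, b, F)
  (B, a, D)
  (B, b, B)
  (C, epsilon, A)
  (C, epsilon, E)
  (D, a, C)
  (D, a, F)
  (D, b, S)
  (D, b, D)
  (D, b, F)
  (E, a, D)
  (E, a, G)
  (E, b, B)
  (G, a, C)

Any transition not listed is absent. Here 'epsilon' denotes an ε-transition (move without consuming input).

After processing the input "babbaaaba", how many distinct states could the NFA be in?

6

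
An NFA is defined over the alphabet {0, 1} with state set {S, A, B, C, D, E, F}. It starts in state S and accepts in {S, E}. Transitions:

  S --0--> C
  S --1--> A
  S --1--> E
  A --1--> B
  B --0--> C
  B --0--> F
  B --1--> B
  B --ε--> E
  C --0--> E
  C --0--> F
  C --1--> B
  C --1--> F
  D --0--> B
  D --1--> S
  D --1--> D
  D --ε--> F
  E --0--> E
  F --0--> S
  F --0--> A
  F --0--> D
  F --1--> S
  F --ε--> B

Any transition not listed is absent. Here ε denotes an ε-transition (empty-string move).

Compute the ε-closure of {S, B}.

{S, B, E}

Begin with {S, B}.
ε-move B → E; add E.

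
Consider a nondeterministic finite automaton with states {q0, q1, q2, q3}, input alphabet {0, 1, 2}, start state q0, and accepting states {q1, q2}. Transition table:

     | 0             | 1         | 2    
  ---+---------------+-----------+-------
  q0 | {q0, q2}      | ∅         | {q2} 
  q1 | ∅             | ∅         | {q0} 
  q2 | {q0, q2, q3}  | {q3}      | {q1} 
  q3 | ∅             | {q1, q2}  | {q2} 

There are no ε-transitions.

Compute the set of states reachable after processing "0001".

{q1, q2, q3}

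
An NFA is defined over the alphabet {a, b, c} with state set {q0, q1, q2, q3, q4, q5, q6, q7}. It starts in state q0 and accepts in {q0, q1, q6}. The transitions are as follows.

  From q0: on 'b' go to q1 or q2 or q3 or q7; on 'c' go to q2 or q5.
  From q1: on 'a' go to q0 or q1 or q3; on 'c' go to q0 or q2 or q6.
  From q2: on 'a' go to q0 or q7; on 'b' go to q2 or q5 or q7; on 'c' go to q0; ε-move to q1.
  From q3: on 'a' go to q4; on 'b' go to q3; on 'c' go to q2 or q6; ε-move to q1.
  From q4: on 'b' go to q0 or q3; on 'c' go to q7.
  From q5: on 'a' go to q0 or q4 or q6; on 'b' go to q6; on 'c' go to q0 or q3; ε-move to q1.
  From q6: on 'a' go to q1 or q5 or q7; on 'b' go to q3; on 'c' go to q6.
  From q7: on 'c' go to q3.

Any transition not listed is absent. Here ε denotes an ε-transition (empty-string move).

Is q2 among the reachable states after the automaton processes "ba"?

No

Start in {q0}.
Read 'b': q0→{q1, q2, q3, q7}; now {q1, q2, q3, q7}.
Read 'a': q1→{q0, q1, q3}, q2→{q0, q7}, q3→{q4}, q7→∅; now {q0, q1, q3, q4, q7}.
State q2 is not in {q0, q1, q3, q4, q7}.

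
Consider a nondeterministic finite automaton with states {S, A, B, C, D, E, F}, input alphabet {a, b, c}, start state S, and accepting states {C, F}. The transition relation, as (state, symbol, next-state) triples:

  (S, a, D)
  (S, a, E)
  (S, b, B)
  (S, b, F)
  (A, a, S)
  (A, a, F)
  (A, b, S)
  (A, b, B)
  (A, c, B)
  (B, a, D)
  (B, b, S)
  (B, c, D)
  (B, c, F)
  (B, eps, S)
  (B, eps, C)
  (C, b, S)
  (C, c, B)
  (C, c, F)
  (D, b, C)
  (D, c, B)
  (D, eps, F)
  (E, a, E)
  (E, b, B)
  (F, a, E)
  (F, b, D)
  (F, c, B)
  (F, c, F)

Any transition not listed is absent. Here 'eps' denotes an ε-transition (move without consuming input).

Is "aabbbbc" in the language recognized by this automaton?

Yes

Start in {S}.
Read 'a': {S} → {D, E, F}.
Read 'a': {D, E, F} → {E}.
Read 'b': {E} → {S, B, C}.
Read 'b': {S, B, C} → {S, B, C, F}.
Read 'b': {S, B, C, F} → {S, B, C, D, F}.
Read 'b': {S, B, C, D, F} → {S, B, C, D, F}.
Read 'c': {S, B, C, D, F} → {S, B, C, D, F}.
The final set {S, B, C, D, F} contains the accepting states C, F.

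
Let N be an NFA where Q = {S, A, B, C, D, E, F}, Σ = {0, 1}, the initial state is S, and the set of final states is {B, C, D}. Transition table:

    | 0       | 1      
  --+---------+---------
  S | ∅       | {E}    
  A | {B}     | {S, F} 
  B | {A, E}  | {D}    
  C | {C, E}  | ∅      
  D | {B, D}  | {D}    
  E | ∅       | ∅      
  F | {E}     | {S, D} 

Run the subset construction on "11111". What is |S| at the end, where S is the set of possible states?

0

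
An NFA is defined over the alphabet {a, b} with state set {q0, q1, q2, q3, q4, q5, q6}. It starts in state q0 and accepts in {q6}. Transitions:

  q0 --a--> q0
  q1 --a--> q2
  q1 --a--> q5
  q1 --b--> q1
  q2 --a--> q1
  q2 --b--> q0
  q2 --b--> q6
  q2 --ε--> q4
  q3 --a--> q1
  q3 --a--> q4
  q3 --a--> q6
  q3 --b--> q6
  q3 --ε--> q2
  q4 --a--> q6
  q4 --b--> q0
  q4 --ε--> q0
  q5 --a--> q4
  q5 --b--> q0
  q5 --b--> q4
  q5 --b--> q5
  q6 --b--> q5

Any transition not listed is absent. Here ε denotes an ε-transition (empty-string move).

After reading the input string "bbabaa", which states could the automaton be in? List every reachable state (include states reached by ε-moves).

Start in {q0}.
Read 'b': q0→∅; now ∅.
The set is empty and remains empty for the remaining 5 symbols.

∅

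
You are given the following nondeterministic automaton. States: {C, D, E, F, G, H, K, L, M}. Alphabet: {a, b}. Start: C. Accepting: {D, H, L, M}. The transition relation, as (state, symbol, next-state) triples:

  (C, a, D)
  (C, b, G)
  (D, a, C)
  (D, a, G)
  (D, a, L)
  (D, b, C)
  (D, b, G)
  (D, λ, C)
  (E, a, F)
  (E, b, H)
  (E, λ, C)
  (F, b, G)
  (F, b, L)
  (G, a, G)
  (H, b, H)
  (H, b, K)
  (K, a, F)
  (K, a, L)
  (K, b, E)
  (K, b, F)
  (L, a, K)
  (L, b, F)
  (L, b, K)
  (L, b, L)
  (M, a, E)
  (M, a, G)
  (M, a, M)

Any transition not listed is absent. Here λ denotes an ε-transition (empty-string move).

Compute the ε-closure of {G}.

Begin with {G}.
No ε-moves leave this set, so the closure equals the set itself.

{G}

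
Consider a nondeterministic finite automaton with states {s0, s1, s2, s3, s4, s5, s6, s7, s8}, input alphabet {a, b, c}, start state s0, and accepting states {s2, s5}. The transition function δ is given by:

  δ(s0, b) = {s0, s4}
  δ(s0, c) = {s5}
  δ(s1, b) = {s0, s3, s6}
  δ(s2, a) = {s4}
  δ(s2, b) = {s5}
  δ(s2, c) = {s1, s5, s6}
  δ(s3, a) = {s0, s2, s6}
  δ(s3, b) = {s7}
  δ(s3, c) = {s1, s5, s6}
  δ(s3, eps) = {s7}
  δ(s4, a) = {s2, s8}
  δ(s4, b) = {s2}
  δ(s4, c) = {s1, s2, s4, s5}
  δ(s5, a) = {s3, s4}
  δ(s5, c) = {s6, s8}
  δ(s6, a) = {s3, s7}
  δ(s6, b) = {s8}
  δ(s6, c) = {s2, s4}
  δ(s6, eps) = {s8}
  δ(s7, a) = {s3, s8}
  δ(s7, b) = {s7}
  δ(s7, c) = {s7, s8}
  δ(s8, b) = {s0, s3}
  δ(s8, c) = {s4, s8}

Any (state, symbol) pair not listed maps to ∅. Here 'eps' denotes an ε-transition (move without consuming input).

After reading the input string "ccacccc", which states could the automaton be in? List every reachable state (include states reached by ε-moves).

Start in {s0}.
Read 'c': s0→{s5}; now {s5}.
Read 'c': s5→{s6, s8}; now {s6, s8}.
Read 'a': s6→{s3, s7}, s8→∅; now {s3, s7}.
Read 'c': s3→{s1, s5, s6}, s7→{s7, s8}; now {s1, s5, s6, s7, s8}.
Read 'c': s1→∅, s5→{s6, s8}, s6→{s2, s4}, s7→{s7, s8}, s8→{s4, s8}; now {s2, s4, s6, s7, s8}.
Read 'c': s2→{s1, s5, s6}, s4→{s1, s2, s4, s5}, s6→{s2, s4}, s7→{s7, s8}, s8→{s4, s8}; now {s1, s2, s4, s5, s6, s7, s8}.
Read 'c': s1→∅, s2→{s1, s5, s6}, s4→{s1, s2, s4, s5}, s5→{s6, s8}, s6→{s2, s4}, s7→{s7, s8}, s8→{s4, s8}; now {s1, s2, s4, s5, s6, s7, s8}.

{s1, s2, s4, s5, s6, s7, s8}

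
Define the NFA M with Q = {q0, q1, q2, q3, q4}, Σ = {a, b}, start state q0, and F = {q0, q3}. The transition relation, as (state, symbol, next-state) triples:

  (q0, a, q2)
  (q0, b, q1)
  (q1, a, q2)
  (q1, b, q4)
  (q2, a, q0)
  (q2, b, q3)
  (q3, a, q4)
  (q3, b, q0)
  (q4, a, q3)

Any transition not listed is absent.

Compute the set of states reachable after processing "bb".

Start in {q0}.
Read 'b': q0→{q1}; now {q1}.
Read 'b': q1→{q4}; now {q4}.

{q4}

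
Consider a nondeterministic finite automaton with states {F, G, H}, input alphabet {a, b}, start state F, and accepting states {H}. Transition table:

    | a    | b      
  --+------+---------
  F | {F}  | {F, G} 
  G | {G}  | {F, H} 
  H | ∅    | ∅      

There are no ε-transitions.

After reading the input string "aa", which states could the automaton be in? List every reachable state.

{F}

Start in {F}.
Read 'a': F→{F}; now {F}.
Read 'a': F→{F}; now {F}.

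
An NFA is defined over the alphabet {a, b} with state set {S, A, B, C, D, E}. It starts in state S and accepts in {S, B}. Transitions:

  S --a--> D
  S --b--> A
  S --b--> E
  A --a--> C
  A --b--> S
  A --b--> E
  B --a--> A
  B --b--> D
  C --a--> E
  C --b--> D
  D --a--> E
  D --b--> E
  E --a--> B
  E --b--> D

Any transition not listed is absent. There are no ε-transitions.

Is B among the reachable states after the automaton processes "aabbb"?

No

Start in {S}.
Read 'a': {S} → {D}.
Read 'a': {D} → {E}.
Read 'b': {E} → {D}.
Read 'b': {D} → {E}.
Read 'b': {E} → {D}.
State B is not in {D}.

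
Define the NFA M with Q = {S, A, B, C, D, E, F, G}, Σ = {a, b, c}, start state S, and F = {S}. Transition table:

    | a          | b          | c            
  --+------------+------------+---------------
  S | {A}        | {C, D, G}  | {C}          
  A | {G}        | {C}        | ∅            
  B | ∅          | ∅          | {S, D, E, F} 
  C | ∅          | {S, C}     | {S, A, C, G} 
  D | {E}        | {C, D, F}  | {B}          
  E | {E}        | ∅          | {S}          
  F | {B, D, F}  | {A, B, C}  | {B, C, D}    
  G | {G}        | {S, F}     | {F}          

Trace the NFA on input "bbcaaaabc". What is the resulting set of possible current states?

{B, C, D}

Start in {S}.
Read 'b': {S} → {C, D, G}.
Read 'b': {C, D, G} → {S, C, D, F}.
Read 'c': {S, C, D, F} → {S, A, B, C, D, G}.
Read 'a': {S, A, B, C, D, G} → {A, E, G}.
Read 'a': {A, E, G} → {E, G}.
Read 'a': {E, G} → {E, G}.
Read 'a': {E, G} → {E, G}.
Read 'b': {E, G} → {S, F}.
Read 'c': {S, F} → {B, C, D}.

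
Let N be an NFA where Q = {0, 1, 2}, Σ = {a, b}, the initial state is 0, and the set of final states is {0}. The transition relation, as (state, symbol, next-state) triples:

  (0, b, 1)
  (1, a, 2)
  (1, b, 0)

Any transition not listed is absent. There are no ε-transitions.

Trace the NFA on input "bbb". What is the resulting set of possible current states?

Start in {0}.
Read 'b': 0→{1}; now {1}.
Read 'b': 1→{0}; now {0}.
Read 'b': 0→{1}; now {1}.

{1}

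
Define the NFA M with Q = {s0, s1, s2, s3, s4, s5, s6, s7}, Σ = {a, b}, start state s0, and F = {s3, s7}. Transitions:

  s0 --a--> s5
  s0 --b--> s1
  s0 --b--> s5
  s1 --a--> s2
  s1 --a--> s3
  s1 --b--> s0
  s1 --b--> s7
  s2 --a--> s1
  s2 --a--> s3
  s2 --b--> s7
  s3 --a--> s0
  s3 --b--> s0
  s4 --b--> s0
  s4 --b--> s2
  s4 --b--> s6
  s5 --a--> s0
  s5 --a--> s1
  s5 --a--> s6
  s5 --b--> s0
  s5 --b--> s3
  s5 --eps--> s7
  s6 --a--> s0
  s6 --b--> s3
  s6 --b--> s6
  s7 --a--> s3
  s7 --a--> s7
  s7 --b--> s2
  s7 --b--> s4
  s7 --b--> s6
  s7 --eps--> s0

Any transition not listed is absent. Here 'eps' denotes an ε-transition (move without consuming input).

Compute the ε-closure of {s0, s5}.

{s0, s5, s7}

Begin with {s0, s5}.
ε-move s5 → s7; add s7.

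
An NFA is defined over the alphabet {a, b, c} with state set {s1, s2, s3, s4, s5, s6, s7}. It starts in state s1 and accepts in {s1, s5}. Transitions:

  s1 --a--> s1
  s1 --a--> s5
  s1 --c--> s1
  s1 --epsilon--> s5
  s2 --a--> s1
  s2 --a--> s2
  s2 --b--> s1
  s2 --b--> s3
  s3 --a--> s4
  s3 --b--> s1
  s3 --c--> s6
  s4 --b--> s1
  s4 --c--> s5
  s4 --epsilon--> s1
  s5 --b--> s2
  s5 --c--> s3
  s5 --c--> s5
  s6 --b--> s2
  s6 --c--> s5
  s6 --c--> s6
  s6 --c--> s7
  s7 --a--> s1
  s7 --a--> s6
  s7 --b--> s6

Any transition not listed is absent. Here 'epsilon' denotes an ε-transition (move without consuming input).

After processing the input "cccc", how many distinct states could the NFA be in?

Start: ε-closure({s1}) = {s1, s5}.
Read 'c': {s1, s5} → {s1, s3, s5}.
Read 'c': {s1, s3, s5} → {s1, s3, s5, s6}.
Read 'c': {s1, s3, s5, s6} → {s1, s3, s5, s6, s7}.
Read 'c': {s1, s3, s5, s6, s7} → {s1, s3, s5, s6, s7}.
That set has 5 states.

5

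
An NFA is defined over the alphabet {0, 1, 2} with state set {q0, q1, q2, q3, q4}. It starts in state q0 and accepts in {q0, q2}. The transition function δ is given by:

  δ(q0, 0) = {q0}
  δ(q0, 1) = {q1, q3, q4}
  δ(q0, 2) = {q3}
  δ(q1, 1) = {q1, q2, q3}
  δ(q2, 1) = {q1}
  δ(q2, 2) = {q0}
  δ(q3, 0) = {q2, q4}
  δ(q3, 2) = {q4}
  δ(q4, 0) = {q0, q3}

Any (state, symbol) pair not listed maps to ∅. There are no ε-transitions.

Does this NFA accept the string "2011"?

Start in {q0}.
Read '2': q0→{q3}; now {q3}.
Read '0': q3→{q2, q4}; now {q2, q4}.
Read '1': q2→{q1}, q4→∅; now {q1}.
Read '1': q1→{q1, q2, q3}; now {q1, q2, q3}.
The final set {q1, q2, q3} contains the accepting state q2.

Yes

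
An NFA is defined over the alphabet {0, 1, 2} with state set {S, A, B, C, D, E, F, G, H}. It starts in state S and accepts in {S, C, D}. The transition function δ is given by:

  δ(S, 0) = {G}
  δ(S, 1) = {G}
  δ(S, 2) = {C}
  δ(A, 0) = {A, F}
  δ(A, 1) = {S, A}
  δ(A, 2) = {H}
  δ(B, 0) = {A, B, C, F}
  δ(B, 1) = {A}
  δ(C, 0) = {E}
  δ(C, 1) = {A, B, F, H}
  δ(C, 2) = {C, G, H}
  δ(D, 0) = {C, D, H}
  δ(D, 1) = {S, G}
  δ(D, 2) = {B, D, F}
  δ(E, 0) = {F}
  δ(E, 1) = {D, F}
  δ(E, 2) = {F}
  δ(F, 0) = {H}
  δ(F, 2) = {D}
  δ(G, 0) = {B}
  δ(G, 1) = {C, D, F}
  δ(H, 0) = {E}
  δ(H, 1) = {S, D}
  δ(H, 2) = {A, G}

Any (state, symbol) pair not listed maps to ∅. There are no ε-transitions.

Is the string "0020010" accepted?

No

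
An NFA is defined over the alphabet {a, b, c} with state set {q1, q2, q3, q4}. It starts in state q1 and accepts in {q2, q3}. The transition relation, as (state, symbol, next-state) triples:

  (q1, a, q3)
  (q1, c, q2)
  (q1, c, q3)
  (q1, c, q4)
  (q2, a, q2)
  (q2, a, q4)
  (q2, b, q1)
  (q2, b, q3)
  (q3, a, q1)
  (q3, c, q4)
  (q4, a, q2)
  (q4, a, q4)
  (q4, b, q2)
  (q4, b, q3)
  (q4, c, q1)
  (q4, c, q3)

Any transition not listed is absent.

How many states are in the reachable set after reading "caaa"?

3

Start in {q1}.
Read 'c': q1→{q2, q3, q4}; now {q2, q3, q4}.
Read 'a': q2→{q2, q4}, q3→{q1}, q4→{q2, q4}; now {q1, q2, q4}.
Read 'a': q1→{q3}, q2→{q2, q4}, q4→{q2, q4}; now {q2, q3, q4}.
Read 'a': q2→{q2, q4}, q3→{q1}, q4→{q2, q4}; now {q1, q2, q4}.
That set has 3 states.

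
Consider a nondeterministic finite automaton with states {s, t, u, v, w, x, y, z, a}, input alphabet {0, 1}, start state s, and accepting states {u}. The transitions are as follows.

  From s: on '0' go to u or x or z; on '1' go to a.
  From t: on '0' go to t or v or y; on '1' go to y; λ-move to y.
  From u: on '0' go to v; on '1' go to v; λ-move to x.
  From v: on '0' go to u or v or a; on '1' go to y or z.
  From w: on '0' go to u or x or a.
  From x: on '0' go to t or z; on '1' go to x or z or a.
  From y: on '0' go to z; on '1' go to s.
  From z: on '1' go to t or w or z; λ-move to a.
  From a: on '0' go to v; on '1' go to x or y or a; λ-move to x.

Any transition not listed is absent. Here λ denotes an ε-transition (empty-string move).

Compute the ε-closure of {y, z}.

Begin with {y, z}.
ε-move z → a; add a.
ε-move a → x; add x.

{x, y, z, a}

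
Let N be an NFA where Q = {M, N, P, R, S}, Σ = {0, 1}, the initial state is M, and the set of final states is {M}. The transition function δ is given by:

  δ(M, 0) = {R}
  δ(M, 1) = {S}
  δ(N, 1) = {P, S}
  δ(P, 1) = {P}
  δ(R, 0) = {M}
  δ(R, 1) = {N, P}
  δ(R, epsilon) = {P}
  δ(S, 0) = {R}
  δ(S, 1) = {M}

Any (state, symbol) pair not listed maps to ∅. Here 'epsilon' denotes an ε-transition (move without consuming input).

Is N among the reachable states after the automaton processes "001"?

No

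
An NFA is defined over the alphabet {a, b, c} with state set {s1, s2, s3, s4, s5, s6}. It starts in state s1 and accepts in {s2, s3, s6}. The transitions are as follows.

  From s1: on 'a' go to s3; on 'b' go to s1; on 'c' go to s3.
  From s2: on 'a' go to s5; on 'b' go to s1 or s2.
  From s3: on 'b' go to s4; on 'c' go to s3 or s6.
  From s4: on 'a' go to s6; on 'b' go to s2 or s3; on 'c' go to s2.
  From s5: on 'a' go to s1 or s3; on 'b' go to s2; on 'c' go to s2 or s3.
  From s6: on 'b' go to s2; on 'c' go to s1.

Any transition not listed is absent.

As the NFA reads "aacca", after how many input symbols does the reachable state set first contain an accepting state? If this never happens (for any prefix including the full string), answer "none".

1

Start in {s1}.
Read 'a': {s1} → {s3}.
None of the earlier sets intersect F, but {s3} does.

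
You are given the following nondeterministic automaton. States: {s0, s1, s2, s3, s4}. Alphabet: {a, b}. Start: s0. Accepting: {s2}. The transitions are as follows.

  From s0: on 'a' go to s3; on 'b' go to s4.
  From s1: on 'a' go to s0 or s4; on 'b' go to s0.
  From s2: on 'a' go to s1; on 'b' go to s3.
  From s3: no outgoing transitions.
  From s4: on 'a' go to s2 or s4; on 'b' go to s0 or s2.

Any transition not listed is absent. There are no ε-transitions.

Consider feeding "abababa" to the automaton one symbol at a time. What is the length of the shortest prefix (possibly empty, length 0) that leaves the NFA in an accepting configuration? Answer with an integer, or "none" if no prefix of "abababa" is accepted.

Start in {s0}.
Read 'a': s0→{s3}; now {s3}.
Read 'b': s3→∅; now ∅.
The set is empty and remains empty for the remaining 5 symbols.
No reachable set along the way intersects F.

none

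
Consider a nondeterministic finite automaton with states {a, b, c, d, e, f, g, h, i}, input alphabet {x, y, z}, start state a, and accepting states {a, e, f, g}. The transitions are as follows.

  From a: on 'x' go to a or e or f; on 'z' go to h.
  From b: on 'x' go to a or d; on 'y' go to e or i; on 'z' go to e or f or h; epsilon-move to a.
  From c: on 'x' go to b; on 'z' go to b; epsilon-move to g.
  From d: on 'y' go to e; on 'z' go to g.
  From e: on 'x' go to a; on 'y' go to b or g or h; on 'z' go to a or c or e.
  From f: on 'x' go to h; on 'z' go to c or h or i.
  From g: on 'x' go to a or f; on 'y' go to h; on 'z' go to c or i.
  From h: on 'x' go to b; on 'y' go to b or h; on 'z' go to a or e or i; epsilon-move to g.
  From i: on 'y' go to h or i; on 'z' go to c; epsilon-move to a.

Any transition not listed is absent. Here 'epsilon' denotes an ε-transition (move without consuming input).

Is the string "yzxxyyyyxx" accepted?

Start in {a}.
Read 'y': {a} → ∅.
The set is empty and remains empty for the remaining 9 symbols.
The final set ∅ contains no accepting state.

No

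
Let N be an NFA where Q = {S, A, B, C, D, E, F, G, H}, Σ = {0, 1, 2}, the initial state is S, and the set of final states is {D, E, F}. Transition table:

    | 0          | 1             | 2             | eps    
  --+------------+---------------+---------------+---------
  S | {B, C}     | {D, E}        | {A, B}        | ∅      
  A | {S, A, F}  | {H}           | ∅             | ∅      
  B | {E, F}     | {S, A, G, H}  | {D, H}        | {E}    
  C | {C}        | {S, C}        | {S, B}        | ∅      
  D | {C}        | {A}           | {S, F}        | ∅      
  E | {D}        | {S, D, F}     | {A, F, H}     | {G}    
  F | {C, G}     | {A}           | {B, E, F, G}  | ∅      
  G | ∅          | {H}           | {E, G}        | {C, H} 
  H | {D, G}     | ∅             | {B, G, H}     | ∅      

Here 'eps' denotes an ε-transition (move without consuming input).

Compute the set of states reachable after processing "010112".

Start in {S}.
Read '0': S→{B, C}; union {B, C}; ε-closure = {B, C, E, G, H}.
Read '1': B→{S, A, G, H}, C→{S, C}, E→{S, D, F}, G→{H}, H→∅; now {S, A, C, D, F, G, H}.
Read '0': S→{B, C}, A→{S, A, F}, C→{C}, D→{C}, F→{C, G}, G→∅, H→{D, G}; union {S, A, B, C, D, F, G}; ε-closure = {S, A, B, C, D, E, F, G, H}.
Read '1': S→{D, E}, A→{H}, B→{S, A, G, H}, C→{S, C}, D→{A}, E→{S, D, F}, F→{A}, G→{H}, H→∅; now {S, A, C, D, E, F, G, H}.
Read '1': S→{D, E}, A→{H}, C→{S, C}, D→{A}, E→{S, D, F}, F→{A}, G→{H}, H→∅; union {S, A, C, D, E, F, H}; ε-closure = {S, A, C, D, E, F, G, H}.
Read '2': S→{A, B}, A→∅, C→{S, B}, D→{S, F}, E→{A, F, H}, F→{B, E, F, G}, G→{E, G}, H→{B, G, H}; union {S, A, B, E, F, G, H}; ε-closure = {S, A, B, C, E, F, G, H}.

{S, A, B, C, E, F, G, H}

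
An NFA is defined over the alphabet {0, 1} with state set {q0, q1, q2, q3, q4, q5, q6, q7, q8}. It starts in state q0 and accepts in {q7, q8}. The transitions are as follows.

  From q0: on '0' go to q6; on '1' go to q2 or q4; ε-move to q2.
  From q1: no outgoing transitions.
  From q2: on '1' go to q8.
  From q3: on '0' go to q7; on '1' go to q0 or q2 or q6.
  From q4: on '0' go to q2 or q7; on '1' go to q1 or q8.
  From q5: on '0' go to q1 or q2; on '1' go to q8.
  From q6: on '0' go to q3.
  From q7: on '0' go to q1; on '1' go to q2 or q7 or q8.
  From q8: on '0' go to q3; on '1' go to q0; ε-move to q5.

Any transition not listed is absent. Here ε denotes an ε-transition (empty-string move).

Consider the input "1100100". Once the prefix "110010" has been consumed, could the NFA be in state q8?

No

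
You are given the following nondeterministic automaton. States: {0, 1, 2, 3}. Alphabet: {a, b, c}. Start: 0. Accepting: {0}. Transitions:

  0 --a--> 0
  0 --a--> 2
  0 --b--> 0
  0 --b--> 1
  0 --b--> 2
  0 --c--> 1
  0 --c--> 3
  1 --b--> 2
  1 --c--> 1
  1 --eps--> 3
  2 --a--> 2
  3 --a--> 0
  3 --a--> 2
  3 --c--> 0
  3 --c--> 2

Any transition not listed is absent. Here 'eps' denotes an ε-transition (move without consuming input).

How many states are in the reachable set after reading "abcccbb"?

Start in {0}.
Read 'a': 0→{0, 2}; now {0, 2}.
Read 'b': 0→{0, 1, 2}, 2→∅; union {0, 1, 2}; ε-closure = {0, 1, 2, 3}.
Read 'c': 0→{1, 3}, 1→{1}, 2→∅, 3→{0, 2}; now {0, 1, 2, 3}.
Read 'c': 0→{1, 3}, 1→{1}, 2→∅, 3→{0, 2}; now {0, 1, 2, 3}.
Read 'c': 0→{1, 3}, 1→{1}, 2→∅, 3→{0, 2}; now {0, 1, 2, 3}.
Read 'b': 0→{0, 1, 2}, 1→{2}, 2→∅, 3→∅; union {0, 1, 2}; ε-closure = {0, 1, 2, 3}.
Read 'b': 0→{0, 1, 2}, 1→{2}, 2→∅, 3→∅; union {0, 1, 2}; ε-closure = {0, 1, 2, 3}.
That set has 4 states.

4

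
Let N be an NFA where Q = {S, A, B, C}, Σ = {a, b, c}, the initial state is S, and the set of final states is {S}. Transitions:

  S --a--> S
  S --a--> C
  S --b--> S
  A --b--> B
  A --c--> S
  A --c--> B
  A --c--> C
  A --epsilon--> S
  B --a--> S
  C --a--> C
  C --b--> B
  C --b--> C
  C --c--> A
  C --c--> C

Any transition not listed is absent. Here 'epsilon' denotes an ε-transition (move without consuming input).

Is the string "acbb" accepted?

Yes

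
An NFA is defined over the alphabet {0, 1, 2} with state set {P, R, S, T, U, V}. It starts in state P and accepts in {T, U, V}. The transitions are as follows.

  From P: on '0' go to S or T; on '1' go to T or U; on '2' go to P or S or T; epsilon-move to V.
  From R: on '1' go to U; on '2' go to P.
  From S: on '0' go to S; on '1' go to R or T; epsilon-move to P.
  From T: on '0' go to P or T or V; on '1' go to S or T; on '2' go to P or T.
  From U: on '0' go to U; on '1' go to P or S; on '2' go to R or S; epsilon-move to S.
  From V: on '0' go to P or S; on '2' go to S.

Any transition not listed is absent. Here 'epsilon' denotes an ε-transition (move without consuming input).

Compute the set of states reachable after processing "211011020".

{P, S, T, V}

Start: ε-closure({P}) = {P, V}.
Read '2': {P, V} → {P, S, T, V}.
Read '1': {P, S, T, V} → {P, R, S, T, U, V}.
Read '1': {P, R, S, T, U, V} → {P, R, S, T, U, V}.
Read '0': {P, R, S, T, U, V} → {P, S, T, U, V}.
Read '1': {P, S, T, U, V} → {P, R, S, T, U, V}.
Read '1': {P, R, S, T, U, V} → {P, R, S, T, U, V}.
Read '0': {P, R, S, T, U, V} → {P, S, T, U, V}.
Read '2': {P, S, T, U, V} → {P, R, S, T, V}.
Read '0': {P, R, S, T, V} → {P, S, T, V}.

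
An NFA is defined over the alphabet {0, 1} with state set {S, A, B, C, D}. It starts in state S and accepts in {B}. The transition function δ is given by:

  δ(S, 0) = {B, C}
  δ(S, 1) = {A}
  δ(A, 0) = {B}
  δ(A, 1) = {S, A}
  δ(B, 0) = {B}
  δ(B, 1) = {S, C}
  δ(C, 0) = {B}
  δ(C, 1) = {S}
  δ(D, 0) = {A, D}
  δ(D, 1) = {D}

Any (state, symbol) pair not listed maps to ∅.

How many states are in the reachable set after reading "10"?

Start in {S}.
Read '1': {S} → {A}.
Read '0': {A} → {B}.
That set has 1 state.

1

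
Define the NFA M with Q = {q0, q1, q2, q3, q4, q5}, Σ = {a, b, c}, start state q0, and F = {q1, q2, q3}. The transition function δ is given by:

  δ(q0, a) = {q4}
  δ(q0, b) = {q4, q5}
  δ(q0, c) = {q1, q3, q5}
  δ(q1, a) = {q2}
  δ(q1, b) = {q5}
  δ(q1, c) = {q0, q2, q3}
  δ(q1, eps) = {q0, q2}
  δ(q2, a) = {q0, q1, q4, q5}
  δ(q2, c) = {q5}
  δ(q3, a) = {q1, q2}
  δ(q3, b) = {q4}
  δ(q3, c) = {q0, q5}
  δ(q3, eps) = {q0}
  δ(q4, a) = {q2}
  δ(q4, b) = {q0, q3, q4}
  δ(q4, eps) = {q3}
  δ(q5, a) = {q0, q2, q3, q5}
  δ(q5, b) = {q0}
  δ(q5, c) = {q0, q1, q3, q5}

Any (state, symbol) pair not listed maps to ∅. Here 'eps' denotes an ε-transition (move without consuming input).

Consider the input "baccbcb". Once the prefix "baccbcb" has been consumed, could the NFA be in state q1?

Start in {q0}.
Read 'b': {q0} → {q0, q3, q4, q5}.
Read 'a': {q0, q3, q4, q5} → {q0, q1, q2, q3, q4, q5}.
Read 'c': {q0, q1, q2, q3, q4, q5} → {q0, q1, q2, q3, q5}.
Read 'c': {q0, q1, q2, q3, q5} → {q0, q1, q2, q3, q5}.
Read 'b': {q0, q1, q2, q3, q5} → {q0, q3, q4, q5}.
Read 'c': {q0, q3, q4, q5} → {q0, q1, q2, q3, q5}.
Read 'b': {q0, q1, q2, q3, q5} → {q0, q3, q4, q5}.
State q1 is not in {q0, q3, q4, q5}.

No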